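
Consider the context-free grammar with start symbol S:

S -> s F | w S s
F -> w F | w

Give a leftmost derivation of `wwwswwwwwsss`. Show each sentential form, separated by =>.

S => wSs   [S -> w S s]
wSs => wwSss   [S -> w S s]
wwSss => wwwSsss   [S -> w S s]
wwwSsss => wwwsFsss   [S -> s F]
wwwsFsss => wwwswFsss   [F -> w F]
wwwswFsss => wwwswwFsss   [F -> w F]
wwwswwFsss => wwwswwwFsss   [F -> w F]
wwwswwwFsss => wwwswwwwFsss   [F -> w F]
wwwswwwwFsss => wwwswwwwwsss   [F -> w]

S => wSs => wwSss => wwwSsss => wwwsFsss => wwwswFsss => wwwswwFsss => wwwswwwFsss => wwwswwwwFsss => wwwswwwwwsss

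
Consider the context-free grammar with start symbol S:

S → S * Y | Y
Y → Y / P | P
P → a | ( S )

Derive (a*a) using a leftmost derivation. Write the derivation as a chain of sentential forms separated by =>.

S=>Y=>P=>(S)=>(S*Y)=>(Y*Y)=>(P*Y)=>(a*Y)=>(a*P)=>(a*a)

S => Y   [S → Y]
Y => P   [Y → P]
P => (S)   [P → ( S )]
(S) => (S*Y)   [S → S * Y]
(S*Y) => (Y*Y)   [S → Y]
(Y*Y) => (P*Y)   [Y → P]
(P*Y) => (a*Y)   [P → a]
(a*Y) => (a*P)   [Y → P]
(a*P) => (a*a)   [P → a]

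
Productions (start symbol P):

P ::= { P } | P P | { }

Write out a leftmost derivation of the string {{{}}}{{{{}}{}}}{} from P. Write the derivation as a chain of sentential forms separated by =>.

P=>PP=>{P}P=>{{P}}P=>{{{}}}P=>{{{}}}PP=>{{{}}}{P}P=>{{{}}}{{P}}P=>{{{}}}{{PP}}P=>{{{}}}{{{P}P}}P=>{{{}}}{{{{}}P}}P=>{{{}}}{{{{}}{}}}P=>{{{}}}{{{{}}{}}}{}

P => PP   [P ::= P P]
PP => {P}P   [P ::= { P }]
{P}P => {{P}}P   [P ::= { P }]
{{P}}P => {{{}}}P   [P ::= { }]
{{{}}}P => {{{}}}PP   [P ::= P P]
{{{}}}PP => {{{}}}{P}P   [P ::= { P }]
{{{}}}{P}P => {{{}}}{{P}}P   [P ::= { P }]
{{{}}}{{P}}P => {{{}}}{{PP}}P   [P ::= P P]
{{{}}}{{PP}}P => {{{}}}{{{P}P}}P   [P ::= { P }]
{{{}}}{{{P}P}}P => {{{}}}{{{{}}P}}P   [P ::= { }]
{{{}}}{{{{}}P}}P => {{{}}}{{{{}}{}}}P   [P ::= { }]
{{{}}}{{{{}}{}}}P => {{{}}}{{{{}}{}}}{}   [P ::= { }]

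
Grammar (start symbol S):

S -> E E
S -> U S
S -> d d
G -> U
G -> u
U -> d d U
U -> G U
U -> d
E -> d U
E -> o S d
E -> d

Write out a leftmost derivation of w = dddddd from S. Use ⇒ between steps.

S ⇒ US   [S -> U S]
US ⇒ GUS   [U -> G U]
GUS ⇒ UUS   [G -> U]
UUS ⇒ ddUUS   [U -> d d U]
ddUUS ⇒ dddUS   [U -> d]
dddUS ⇒ ddddS   [U -> d]
ddddS ⇒ dddddd   [S -> d d]

S ⇒ US ⇒ GUS ⇒ UUS ⇒ ddUUS ⇒ dddUS ⇒ ddddS ⇒ dddddd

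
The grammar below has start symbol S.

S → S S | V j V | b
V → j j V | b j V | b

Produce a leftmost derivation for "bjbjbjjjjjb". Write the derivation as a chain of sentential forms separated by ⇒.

S ⇒ VjV ⇒ bjVjV ⇒ bjbjV ⇒ bjbjbjV ⇒ bjbjbjjjV ⇒ bjbjbjjjjjV ⇒ bjbjbjjjjjb

S ⇒ VjV   [S → V j V]
VjV ⇒ bjVjV   [V → b j V]
bjVjV ⇒ bjbjV   [V → b]
bjbjV ⇒ bjbjbjV   [V → b j V]
bjbjbjV ⇒ bjbjbjjjV   [V → j j V]
bjbjbjjjV ⇒ bjbjbjjjjjV   [V → j j V]
bjbjbjjjjjV ⇒ bjbjbjjjjjb   [V → b]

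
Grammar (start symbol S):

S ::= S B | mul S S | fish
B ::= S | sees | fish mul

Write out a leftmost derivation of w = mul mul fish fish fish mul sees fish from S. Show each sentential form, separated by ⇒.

S ⇒ mul S S ⇒ mul mul S S S ⇒ mul mul fish S S ⇒ mul mul fish S B S ⇒ mul mul fish S B B S ⇒ mul mul fish fish B B S ⇒ mul mul fish fish fish mul B S ⇒ mul mul fish fish fish mul sees S ⇒ mul mul fish fish fish mul sees fish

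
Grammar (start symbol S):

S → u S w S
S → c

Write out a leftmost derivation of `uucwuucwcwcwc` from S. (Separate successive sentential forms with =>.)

S=>uSwS=>uuSwSwS=>uucwSwS=>uucwuSwSwS=>uucwuuSwSwSwS=>uucwuucwSwSwS=>uucwuucwcwSwS=>uucwuucwcwcwS=>uucwuucwcwcwc

S => uSwS   [S → u S w S]
uSwS => uuSwSwS   [S → u S w S]
uuSwSwS => uucwSwS   [S → c]
uucwSwS => uucwuSwSwS   [S → u S w S]
uucwuSwSwS => uucwuuSwSwSwS   [S → u S w S]
uucwuuSwSwSwS => uucwuucwSwSwS   [S → c]
uucwuucwSwSwS => uucwuucwcwSwS   [S → c]
uucwuucwcwSwS => uucwuucwcwcwS   [S → c]
uucwuucwcwcwS => uucwuucwcwcwc   [S → c]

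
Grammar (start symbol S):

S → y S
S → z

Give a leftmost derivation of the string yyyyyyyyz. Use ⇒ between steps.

S ⇒ yS ⇒ yyS ⇒ yyyS ⇒ yyyyS ⇒ yyyyyS ⇒ yyyyyyS ⇒ yyyyyyyS ⇒ yyyyyyyyS ⇒ yyyyyyyyz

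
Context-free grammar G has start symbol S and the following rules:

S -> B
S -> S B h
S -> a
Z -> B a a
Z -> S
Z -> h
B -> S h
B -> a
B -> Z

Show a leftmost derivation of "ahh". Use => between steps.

S => SBh => aBh => aZh => ahh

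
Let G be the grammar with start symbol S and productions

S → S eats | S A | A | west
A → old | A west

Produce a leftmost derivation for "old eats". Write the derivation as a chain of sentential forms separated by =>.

S => S eats => A eats => old eats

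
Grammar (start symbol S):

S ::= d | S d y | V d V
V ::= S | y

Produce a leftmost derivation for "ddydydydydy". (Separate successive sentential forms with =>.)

S => VdV => SdV => SdydV => SdydydV => SdydydydV => SdydydydydV => ddydydydydV => ddydydydydy

S => VdV   [S ::= V d V]
VdV => SdV   [V ::= S]
SdV => SdydV   [S ::= S d y]
SdydV => SdydydV   [S ::= S d y]
SdydydV => SdydydydV   [S ::= S d y]
SdydydydV => SdydydydydV   [S ::= S d y]
SdydydydydV => ddydydydydV   [S ::= d]
ddydydydydV => ddydydydydy   [V ::= y]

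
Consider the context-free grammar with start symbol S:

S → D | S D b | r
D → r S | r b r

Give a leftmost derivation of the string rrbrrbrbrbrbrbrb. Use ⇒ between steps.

S ⇒ SDb ⇒ SDbDb ⇒ SDbDbDb ⇒ DDbDbDb ⇒ rSDbDbDb ⇒ rDDbDbDb ⇒ rrbrDbDbDb ⇒ rrbrrbrbDbDb ⇒ rrbrrbrbrbrbDb ⇒ rrbrrbrbrbrbrbrb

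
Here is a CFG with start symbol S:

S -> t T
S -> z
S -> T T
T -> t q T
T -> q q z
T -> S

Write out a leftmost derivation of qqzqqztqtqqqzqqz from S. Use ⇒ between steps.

S ⇒ TT   [S -> T T]
TT ⇒ ST   [T -> S]
ST ⇒ TTT   [S -> T T]
TTT ⇒ qqzTT   [T -> q q z]
qqzTT ⇒ qqzqqzT   [T -> q q z]
qqzqqzT ⇒ qqzqqztqT   [T -> t q T]
qqzqqztqT ⇒ qqzqqztqS   [T -> S]
qqzqqztqS ⇒ qqzqqztqTT   [S -> T T]
qqzqqztqTT ⇒ qqzqqztqtqTT   [T -> t q T]
qqzqqztqtqTT ⇒ qqzqqztqtqqqzT   [T -> q q z]
qqzqqztqtqqqzT ⇒ qqzqqztqtqqqzqqz   [T -> q q z]

S⇒TT⇒ST⇒TTT⇒qqzTT⇒qqzqqzT⇒qqzqqztqT⇒qqzqqztqS⇒qqzqqztqTT⇒qqzqqztqtqTT⇒qqzqqztqtqqqzT⇒qqzqqztqtqqqzqqz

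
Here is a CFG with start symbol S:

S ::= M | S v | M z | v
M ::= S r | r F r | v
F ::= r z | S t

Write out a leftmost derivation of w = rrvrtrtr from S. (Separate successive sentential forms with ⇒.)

S⇒M⇒rFr⇒rStr⇒rMtr⇒rrFrtr⇒rrStrtr⇒rrMtrtr⇒rrSrtrtr⇒rrvrtrtr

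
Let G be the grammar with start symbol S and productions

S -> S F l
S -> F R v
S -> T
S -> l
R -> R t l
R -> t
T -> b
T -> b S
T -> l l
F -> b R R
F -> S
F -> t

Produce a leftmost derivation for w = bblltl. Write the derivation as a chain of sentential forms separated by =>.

S => SFl   [S -> S F l]
SFl => TFl   [S -> T]
TFl => bSFl   [T -> b S]
bSFl => bTFl   [S -> T]
bTFl => bbSFl   [T -> b S]
bbSFl => bbTFl   [S -> T]
bbTFl => bbllFl   [T -> l l]
bbllFl => bblltl   [F -> t]

S => SFl => TFl => bSFl => bTFl => bbSFl => bbTFl => bbllFl => bblltl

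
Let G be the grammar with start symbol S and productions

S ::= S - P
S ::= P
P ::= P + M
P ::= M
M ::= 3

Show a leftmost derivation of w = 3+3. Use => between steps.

S => P => P+M => M+M => 3+M => 3+3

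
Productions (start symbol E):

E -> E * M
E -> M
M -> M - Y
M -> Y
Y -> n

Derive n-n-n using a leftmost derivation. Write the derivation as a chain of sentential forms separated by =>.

E => M   [E -> M]
M => M-Y   [M -> M - Y]
M-Y => M-Y-Y   [M -> M - Y]
M-Y-Y => Y-Y-Y   [M -> Y]
Y-Y-Y => n-Y-Y   [Y -> n]
n-Y-Y => n-n-Y   [Y -> n]
n-n-Y => n-n-n   [Y -> n]

E=>M=>M-Y=>M-Y-Y=>Y-Y-Y=>n-Y-Y=>n-n-Y=>n-n-n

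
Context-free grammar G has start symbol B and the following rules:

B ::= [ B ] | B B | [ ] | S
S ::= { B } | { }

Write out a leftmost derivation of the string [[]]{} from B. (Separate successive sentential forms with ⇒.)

B⇒BB⇒[B]B⇒[[]]B⇒[[]]S⇒[[]]{}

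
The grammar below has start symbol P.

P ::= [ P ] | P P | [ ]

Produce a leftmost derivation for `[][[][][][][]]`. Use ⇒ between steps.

P ⇒ PP ⇒ []P ⇒ [][P] ⇒ [][PP] ⇒ [][PPP] ⇒ [][[]PP] ⇒ [][[]PPP] ⇒ [][[]PPPP] ⇒ [][[][]PPP] ⇒ [][[][][]PP] ⇒ [][[][][][]P] ⇒ [][[][][][][]]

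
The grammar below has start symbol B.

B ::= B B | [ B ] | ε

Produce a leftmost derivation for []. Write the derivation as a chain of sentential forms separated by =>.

B => BB => BBB => BBBB => BBBBB => [B]BBBB => []BBBB => []BBB => []BB => []B => []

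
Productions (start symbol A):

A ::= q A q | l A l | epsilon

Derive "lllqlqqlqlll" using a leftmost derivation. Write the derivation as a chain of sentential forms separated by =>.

A => lAl   [A ::= l A l]
lAl => llAll   [A ::= l A l]
llAll => lllAlll   [A ::= l A l]
lllAlll => lllqAqlll   [A ::= q A q]
lllqAqlll => lllqlAlqlll   [A ::= l A l]
lllqlAlqlll => lllqlqAqlqlll   [A ::= q A q]
lllqlqAqlqlll => lllqlqqlqlll   [A ::= epsilon]

A => lAl => llAll => lllAlll => lllqAqlll => lllqlAlqlll => lllqlqAqlqlll => lllqlqqlqlll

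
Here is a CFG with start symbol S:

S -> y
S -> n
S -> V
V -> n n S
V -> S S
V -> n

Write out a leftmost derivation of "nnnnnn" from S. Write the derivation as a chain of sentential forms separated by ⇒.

S⇒V⇒SS⇒VS⇒nnSS⇒nnnS⇒nnnV⇒nnnnnS⇒nnnnnn

S ⇒ V   [S -> V]
V ⇒ SS   [V -> S S]
SS ⇒ VS   [S -> V]
VS ⇒ nnSS   [V -> n n S]
nnSS ⇒ nnnS   [S -> n]
nnnS ⇒ nnnV   [S -> V]
nnnV ⇒ nnnnnS   [V -> n n S]
nnnnnS ⇒ nnnnnn   [S -> n]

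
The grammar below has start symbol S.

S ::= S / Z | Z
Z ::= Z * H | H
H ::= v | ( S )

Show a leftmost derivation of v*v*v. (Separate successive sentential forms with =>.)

S => Z => Z*H => Z*H*H => H*H*H => v*H*H => v*v*H => v*v*v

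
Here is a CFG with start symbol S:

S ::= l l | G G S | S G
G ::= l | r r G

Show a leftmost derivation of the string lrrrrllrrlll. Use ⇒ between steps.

S ⇒ GGS   [S ::= G G S]
GGS ⇒ lGS   [G ::= l]
lGS ⇒ lrrGS   [G ::= r r G]
lrrGS ⇒ lrrrrGS   [G ::= r r G]
lrrrrGS ⇒ lrrrrlS   [G ::= l]
lrrrrlS ⇒ lrrrrlGGS   [S ::= G G S]
lrrrrlGGS ⇒ lrrrrllGS   [G ::= l]
lrrrrllGS ⇒ lrrrrllrrGS   [G ::= r r G]
lrrrrllrrGS ⇒ lrrrrllrrlS   [G ::= l]
lrrrrllrrlS ⇒ lrrrrllrrlll   [S ::= l l]

S⇒GGS⇒lGS⇒lrrGS⇒lrrrrGS⇒lrrrrlS⇒lrrrrlGGS⇒lrrrrllGS⇒lrrrrllrrGS⇒lrrrrllrrlS⇒lrrrrllrrlll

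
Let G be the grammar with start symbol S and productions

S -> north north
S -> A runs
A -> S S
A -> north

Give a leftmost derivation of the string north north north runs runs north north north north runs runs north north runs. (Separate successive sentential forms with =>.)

S => A runs => S S runs => A runs S runs => S S runs S runs => A runs S runs S runs => S S runs S runs S runs => north north S runs S runs S runs => north north A runs runs S runs S runs => north north north runs runs S runs S runs => north north north runs runs A runs runs S runs => north north north runs runs S S runs runs S runs => north north north runs runs north north S runs runs S runs => north north north runs runs north north north north runs runs S runs => north north north runs runs north north north north runs runs north north runs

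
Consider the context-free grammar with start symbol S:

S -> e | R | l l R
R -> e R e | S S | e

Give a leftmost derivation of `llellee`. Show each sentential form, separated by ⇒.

S ⇒ llR   [S -> l l R]
llR ⇒ llSS   [R -> S S]
llSS ⇒ llRS   [S -> R]
llRS ⇒ llSSS   [R -> S S]
llSSS ⇒ lleSS   [S -> e]
lleSS ⇒ llellRS   [S -> l l R]
llellRS ⇒ llelleS   [R -> e]
llelleS ⇒ llelleR   [S -> R]
llelleR ⇒ llellee   [R -> e]

S ⇒ llR ⇒ llSS ⇒ llRS ⇒ llSSS ⇒ lleSS ⇒ llellRS ⇒ llelleS ⇒ llelleR ⇒ llellee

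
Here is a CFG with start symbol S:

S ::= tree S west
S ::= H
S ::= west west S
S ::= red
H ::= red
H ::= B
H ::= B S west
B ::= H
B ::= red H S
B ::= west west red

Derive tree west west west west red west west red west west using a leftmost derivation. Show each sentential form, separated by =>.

S => tree S west => tree west west S west => tree west west H west => tree west west B S west west => tree west west west west red S west west => tree west west west west red west west S west west => tree west west west west red west west H west west => tree west west west west red west west red west west

S => tree S west   [S ::= tree S west]
tree S west => tree west west S west   [S ::= west west S]
tree west west S west => tree west west H west   [S ::= H]
tree west west H west => tree west west B S west west   [H ::= B S west]
tree west west B S west west => tree west west west west red S west west   [B ::= west west red]
tree west west west west red S west west => tree west west west west red west west S west west   [S ::= west west S]
tree west west west west red west west S west west => tree west west west west red west west H west west   [S ::= H]
tree west west west west red west west H west west => tree west west west west red west west red west west   [H ::= red]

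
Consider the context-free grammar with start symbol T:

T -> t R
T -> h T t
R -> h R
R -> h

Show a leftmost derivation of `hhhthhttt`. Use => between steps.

T => hTt   [T -> h T t]
hTt => hhTtt   [T -> h T t]
hhTtt => hhhTttt   [T -> h T t]
hhhTttt => hhhtRttt   [T -> t R]
hhhtRttt => hhhthRttt   [R -> h R]
hhhthRttt => hhhthhttt   [R -> h]

T=>hTt=>hhTtt=>hhhTttt=>hhhtRttt=>hhhthRttt=>hhhthhttt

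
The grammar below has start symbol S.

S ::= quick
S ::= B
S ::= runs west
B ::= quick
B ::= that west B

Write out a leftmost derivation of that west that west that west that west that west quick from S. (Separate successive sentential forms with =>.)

S => B => that west B => that west that west B => that west that west that west B => that west that west that west that west B => that west that west that west that west that west B => that west that west that west that west that west quick

S => B   [S ::= B]
B => that west B   [B ::= that west B]
that west B => that west that west B   [B ::= that west B]
that west that west B => that west that west that west B   [B ::= that west B]
that west that west that west B => that west that west that west that west B   [B ::= that west B]
that west that west that west that west B => that west that west that west that west that west B   [B ::= that west B]
that west that west that west that west that west B => that west that west that west that west that west quick   [B ::= quick]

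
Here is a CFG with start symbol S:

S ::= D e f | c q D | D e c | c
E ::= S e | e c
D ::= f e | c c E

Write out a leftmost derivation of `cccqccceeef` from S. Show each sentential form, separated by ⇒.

S ⇒ Def ⇒ ccEef ⇒ ccSeef ⇒ cccqDeef ⇒ cccqccEeef ⇒ cccqccSeeef ⇒ cccqccceeef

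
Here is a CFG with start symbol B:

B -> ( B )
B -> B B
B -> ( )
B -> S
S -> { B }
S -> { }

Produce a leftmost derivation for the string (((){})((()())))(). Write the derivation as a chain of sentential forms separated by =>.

B => BB => (B)B => (BB)B => ((B)B)B => ((BB)B)B => ((()B)B)B => ((()S)B)B => (((){})B)B => (((){})(B))B => (((){})((B)))B => (((){})((BB)))B => (((){})((()B)))B => (((){})((()())))B => (((){})((()())))()

B => BB   [B -> B B]
BB => (B)B   [B -> ( B )]
(B)B => (BB)B   [B -> B B]
(BB)B => ((B)B)B   [B -> ( B )]
((B)B)B => ((BB)B)B   [B -> B B]
((BB)B)B => ((()B)B)B   [B -> ( )]
((()B)B)B => ((()S)B)B   [B -> S]
((()S)B)B => (((){})B)B   [S -> { }]
(((){})B)B => (((){})(B))B   [B -> ( B )]
(((){})(B))B => (((){})((B)))B   [B -> ( B )]
(((){})((B)))B => (((){})((BB)))B   [B -> B B]
(((){})((BB)))B => (((){})((()B)))B   [B -> ( )]
(((){})((()B)))B => (((){})((()())))B   [B -> ( )]
(((){})((()())))B => (((){})((()())))()   [B -> ( )]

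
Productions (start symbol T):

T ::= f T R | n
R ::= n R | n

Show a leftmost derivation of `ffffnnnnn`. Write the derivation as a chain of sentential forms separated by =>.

T => fTR => ffTRR => fffTRRR => ffffTRRRR => ffffnRRRR => ffffnnRRR => ffffnnnRR => ffffnnnnR => ffffnnnnn

T => fTR   [T ::= f T R]
fTR => ffTRR   [T ::= f T R]
ffTRR => fffTRRR   [T ::= f T R]
fffTRRR => ffffTRRRR   [T ::= f T R]
ffffTRRRR => ffffnRRRR   [T ::= n]
ffffnRRRR => ffffnnRRR   [R ::= n]
ffffnnRRR => ffffnnnRR   [R ::= n]
ffffnnnRR => ffffnnnnR   [R ::= n]
ffffnnnnR => ffffnnnnn   [R ::= n]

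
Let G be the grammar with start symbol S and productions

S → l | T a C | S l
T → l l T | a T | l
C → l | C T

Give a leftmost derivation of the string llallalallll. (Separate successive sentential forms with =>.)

S => TaC   [S → T a C]
TaC => llTaC   [T → l l T]
llTaC => llaTaC   [T → a T]
llaTaC => llallTaC   [T → l l T]
llallTaC => llallaTaC   [T → a T]
llallaTaC => llallalaC   [T → l]
llallalaC => llallalaCT   [C → C T]
llallalaCT => llallalalT   [C → l]
llallalalT => llallalalllT   [T → l l T]
llallalalllT => llallalallll   [T → l]

S=>TaC=>llTaC=>llaTaC=>llallTaC=>llallaTaC=>llallalaC=>llallalaCT=>llallalalT=>llallalalllT=>llallalallll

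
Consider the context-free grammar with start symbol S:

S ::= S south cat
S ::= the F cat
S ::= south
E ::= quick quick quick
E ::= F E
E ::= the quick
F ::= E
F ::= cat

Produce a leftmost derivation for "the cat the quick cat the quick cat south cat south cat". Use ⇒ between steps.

S ⇒ S south cat ⇒ S south cat south cat ⇒ the F cat south cat south cat ⇒ the E cat south cat south cat ⇒ the F E cat south cat south cat ⇒ the E E cat south cat south cat ⇒ the F E E cat south cat south cat ⇒ the cat E E cat south cat south cat ⇒ the cat the quick E cat south cat south cat ⇒ the cat the quick F E cat south cat south cat ⇒ the cat the quick cat E cat south cat south cat ⇒ the cat the quick cat the quick cat south cat south cat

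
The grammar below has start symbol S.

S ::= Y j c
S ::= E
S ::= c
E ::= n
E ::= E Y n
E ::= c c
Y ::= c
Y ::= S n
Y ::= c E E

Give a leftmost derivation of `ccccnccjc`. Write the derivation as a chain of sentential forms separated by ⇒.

S⇒Yjc⇒cEEjc⇒cEYnEjc⇒cccYnEjc⇒ccccnEjc⇒ccccnccjc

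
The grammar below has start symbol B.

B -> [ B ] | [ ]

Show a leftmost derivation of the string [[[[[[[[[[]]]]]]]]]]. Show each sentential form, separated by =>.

B => [B]   [B -> [ B ]]
[B] => [[B]]   [B -> [ B ]]
[[B]] => [[[B]]]   [B -> [ B ]]
[[[B]]] => [[[[B]]]]   [B -> [ B ]]
[[[[B]]]] => [[[[[B]]]]]   [B -> [ B ]]
[[[[[B]]]]] => [[[[[[B]]]]]]   [B -> [ B ]]
[[[[[[B]]]]]] => [[[[[[[B]]]]]]]   [B -> [ B ]]
[[[[[[[B]]]]]]] => [[[[[[[[B]]]]]]]]   [B -> [ B ]]
[[[[[[[[B]]]]]]]] => [[[[[[[[[B]]]]]]]]]   [B -> [ B ]]
[[[[[[[[[B]]]]]]]]] => [[[[[[[[[[]]]]]]]]]]   [B -> [ ]]

B => [B] => [[B]] => [[[B]]] => [[[[B]]]] => [[[[[B]]]]] => [[[[[[B]]]]]] => [[[[[[[B]]]]]]] => [[[[[[[[B]]]]]]]] => [[[[[[[[[B]]]]]]]]] => [[[[[[[[[[]]]]]]]]]]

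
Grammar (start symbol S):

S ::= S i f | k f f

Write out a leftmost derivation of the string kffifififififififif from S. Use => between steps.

S => Sif => Sifif => Sififif => Sifififif => Sififififif => Sifififififif => Sififififififif => Sifififififififif => kffifififififififif

S => Sif   [S ::= S i f]
Sif => Sifif   [S ::= S i f]
Sifif => Sififif   [S ::= S i f]
Sififif => Sifififif   [S ::= S i f]
Sifififif => Sififififif   [S ::= S i f]
Sififififif => Sifififififif   [S ::= S i f]
Sifififififif => Sififififififif   [S ::= S i f]
Sififififififif => Sifififififififif   [S ::= S i f]
Sifififififififif => kffifififififififif   [S ::= k f f]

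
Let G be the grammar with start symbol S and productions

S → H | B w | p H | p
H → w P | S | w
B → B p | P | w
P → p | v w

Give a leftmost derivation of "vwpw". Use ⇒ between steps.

S ⇒ Bw ⇒ Bpw ⇒ Ppw ⇒ vwpw

S ⇒ Bw   [S → B w]
Bw ⇒ Bpw   [B → B p]
Bpw ⇒ Ppw   [B → P]
Ppw ⇒ vwpw   [P → v w]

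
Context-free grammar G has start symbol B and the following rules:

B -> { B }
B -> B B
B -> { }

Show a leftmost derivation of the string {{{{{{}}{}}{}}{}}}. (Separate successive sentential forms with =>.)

B => {B} => {{B}} => {{BB}} => {{{B}B}} => {{{BB}B}} => {{{{B}B}B}} => {{{{BB}B}B}} => {{{{{B}B}B}B}} => {{{{{{}}B}B}B}} => {{{{{{}}{}}B}B}} => {{{{{{}}{}}{}}B}} => {{{{{{}}{}}{}}{}}}

B => {B}   [B -> { B }]
{B} => {{B}}   [B -> { B }]
{{B}} => {{BB}}   [B -> B B]
{{BB}} => {{{B}B}}   [B -> { B }]
{{{B}B}} => {{{BB}B}}   [B -> B B]
{{{BB}B}} => {{{{B}B}B}}   [B -> { B }]
{{{{B}B}B}} => {{{{BB}B}B}}   [B -> B B]
{{{{BB}B}B}} => {{{{{B}B}B}B}}   [B -> { B }]
{{{{{B}B}B}B}} => {{{{{{}}B}B}B}}   [B -> { }]
{{{{{{}}B}B}B}} => {{{{{{}}{}}B}B}}   [B -> { }]
{{{{{{}}{}}B}B}} => {{{{{{}}{}}{}}B}}   [B -> { }]
{{{{{{}}{}}{}}B}} => {{{{{{}}{}}{}}{}}}   [B -> { }]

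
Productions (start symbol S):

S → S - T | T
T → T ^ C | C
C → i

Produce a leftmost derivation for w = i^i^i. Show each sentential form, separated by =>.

S => T   [S → T]
T => T^C   [T → T ^ C]
T^C => T^C^C   [T → T ^ C]
T^C^C => C^C^C   [T → C]
C^C^C => i^C^C   [C → i]
i^C^C => i^i^C   [C → i]
i^i^C => i^i^i   [C → i]

S => T => T^C => T^C^C => C^C^C => i^C^C => i^i^C => i^i^i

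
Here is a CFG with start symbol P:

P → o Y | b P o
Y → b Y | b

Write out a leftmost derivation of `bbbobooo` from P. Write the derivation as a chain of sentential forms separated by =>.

P => bPo => bbPoo => bbbPooo => bbboYooo => bbbobooo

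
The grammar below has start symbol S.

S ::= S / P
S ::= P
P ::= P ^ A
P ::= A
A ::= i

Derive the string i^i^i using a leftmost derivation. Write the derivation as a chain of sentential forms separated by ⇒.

S ⇒ P ⇒ P^A ⇒ P^A^A ⇒ A^A^A ⇒ i^A^A ⇒ i^i^A ⇒ i^i^i

S ⇒ P   [S ::= P]
P ⇒ P^A   [P ::= P ^ A]
P^A ⇒ P^A^A   [P ::= P ^ A]
P^A^A ⇒ A^A^A   [P ::= A]
A^A^A ⇒ i^A^A   [A ::= i]
i^A^A ⇒ i^i^A   [A ::= i]
i^i^A ⇒ i^i^i   [A ::= i]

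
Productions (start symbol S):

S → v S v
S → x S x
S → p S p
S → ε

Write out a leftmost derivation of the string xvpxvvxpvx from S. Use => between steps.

S=>xSx=>xvSvx=>xvpSpvx=>xvpxSxpvx=>xvpxvSvxpvx=>xvpxvvxpvx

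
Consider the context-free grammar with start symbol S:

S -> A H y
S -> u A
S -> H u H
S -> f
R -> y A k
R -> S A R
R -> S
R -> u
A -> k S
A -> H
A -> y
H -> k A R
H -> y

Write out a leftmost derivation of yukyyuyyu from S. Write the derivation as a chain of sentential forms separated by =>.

S => HuH   [S -> H u H]
HuH => yuH   [H -> y]
yuH => yukAR   [H -> k A R]
yukAR => yukyR   [A -> y]
yukyR => yukySAR   [R -> S A R]
yukySAR => yukyHuHAR   [S -> H u H]
yukyHuHAR => yukyyuHAR   [H -> y]
yukyyuHAR => yukyyuyAR   [H -> y]
yukyyuyAR => yukyyuyyR   [A -> y]
yukyyuyyR => yukyyuyyu   [R -> u]

S => HuH => yuH => yukAR => yukyR => yukySAR => yukyHuHAR => yukyyuHAR => yukyyuyAR => yukyyuyyR => yukyyuyyu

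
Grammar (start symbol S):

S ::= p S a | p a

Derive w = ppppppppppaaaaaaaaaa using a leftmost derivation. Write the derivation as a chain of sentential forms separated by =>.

S => pSa => ppSaa => pppSaaa => ppppSaaaa => pppppSaaaaa => ppppppSaaaaaa => pppppppSaaaaaaa => ppppppppSaaaaaaaa => pppppppppSaaaaaaaaa => ppppppppppaaaaaaaaaa

S => pSa   [S ::= p S a]
pSa => ppSaa   [S ::= p S a]
ppSaa => pppSaaa   [S ::= p S a]
pppSaaa => ppppSaaaa   [S ::= p S a]
ppppSaaaa => pppppSaaaaa   [S ::= p S a]
pppppSaaaaa => ppppppSaaaaaa   [S ::= p S a]
ppppppSaaaaaa => pppppppSaaaaaaa   [S ::= p S a]
pppppppSaaaaaaa => ppppppppSaaaaaaaa   [S ::= p S a]
ppppppppSaaaaaaaa => pppppppppSaaaaaaaaa   [S ::= p S a]
pppppppppSaaaaaaaaa => ppppppppppaaaaaaaaaa   [S ::= p a]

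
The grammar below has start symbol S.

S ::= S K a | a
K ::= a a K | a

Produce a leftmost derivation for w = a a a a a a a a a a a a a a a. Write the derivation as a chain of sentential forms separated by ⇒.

S ⇒ S K a ⇒ S K a K a ⇒ a K a K a ⇒ a a a K a K a ⇒ a a a a a K a ⇒ a a a a a a a K a ⇒ a a a a a a a a a K a ⇒ a a a a a a a a a a a K a ⇒ a a a a a a a a a a a a a K a ⇒ a a a a a a a a a a a a a a a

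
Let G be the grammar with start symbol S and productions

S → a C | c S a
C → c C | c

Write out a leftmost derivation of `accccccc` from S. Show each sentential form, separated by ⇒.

S⇒aC⇒acC⇒accC⇒acccC⇒accccC⇒acccccC⇒accccccC⇒accccccc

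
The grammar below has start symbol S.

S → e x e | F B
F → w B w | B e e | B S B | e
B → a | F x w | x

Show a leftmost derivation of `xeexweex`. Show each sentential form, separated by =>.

S=>FB=>BeeB=>FxweeB=>BeexweeB=>xeexweeB=>xeexweex

S => FB   [S → F B]
FB => BeeB   [F → B e e]
BeeB => FxweeB   [B → F x w]
FxweeB => BeexweeB   [F → B e e]
BeexweeB => xeexweeB   [B → x]
xeexweeB => xeexweex   [B → x]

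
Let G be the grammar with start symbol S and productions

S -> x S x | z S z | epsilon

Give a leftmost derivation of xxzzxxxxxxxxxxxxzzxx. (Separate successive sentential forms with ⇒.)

S ⇒ xSx ⇒ xxSxx ⇒ xxzSzxx ⇒ xxzzSzzxx ⇒ xxzzxSxzzxx ⇒ xxzzxxSxxzzxx ⇒ xxzzxxxSxxxzzxx ⇒ xxzzxxxxSxxxxzzxx ⇒ xxzzxxxxxSxxxxxzzxx ⇒ xxzzxxxxxxSxxxxxxzzxx ⇒ xxzzxxxxxxxxxxxxzzxx

S ⇒ xSx   [S -> x S x]
xSx ⇒ xxSxx   [S -> x S x]
xxSxx ⇒ xxzSzxx   [S -> z S z]
xxzSzxx ⇒ xxzzSzzxx   [S -> z S z]
xxzzSzzxx ⇒ xxzzxSxzzxx   [S -> x S x]
xxzzxSxzzxx ⇒ xxzzxxSxxzzxx   [S -> x S x]
xxzzxxSxxzzxx ⇒ xxzzxxxSxxxzzxx   [S -> x S x]
xxzzxxxSxxxzzxx ⇒ xxzzxxxxSxxxxzzxx   [S -> x S x]
xxzzxxxxSxxxxzzxx ⇒ xxzzxxxxxSxxxxxzzxx   [S -> x S x]
xxzzxxxxxSxxxxxzzxx ⇒ xxzzxxxxxxSxxxxxxzzxx   [S -> x S x]
xxzzxxxxxxSxxxxxxzzxx ⇒ xxzzxxxxxxxxxxxxzzxx   [S -> epsilon]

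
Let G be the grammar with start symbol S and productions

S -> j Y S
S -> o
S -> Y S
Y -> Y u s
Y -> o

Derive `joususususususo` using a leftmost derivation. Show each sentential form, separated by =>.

S=>jYS=>jYusS=>jYususS=>jYusususS=>jYususususS=>jYusususususS=>jYususususususS=>joususususususS=>joususususususo

S => jYS   [S -> j Y S]
jYS => jYusS   [Y -> Y u s]
jYusS => jYususS   [Y -> Y u s]
jYususS => jYusususS   [Y -> Y u s]
jYusususS => jYususususS   [Y -> Y u s]
jYususususS => jYusususususS   [Y -> Y u s]
jYusususususS => jYususususususS   [Y -> Y u s]
jYususususususS => joususususususS   [Y -> o]
joususususususS => joususususususo   [S -> o]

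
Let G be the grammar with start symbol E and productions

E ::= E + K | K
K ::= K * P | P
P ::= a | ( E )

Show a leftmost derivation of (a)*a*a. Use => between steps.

E => K   [E ::= K]
K => K*P   [K ::= K * P]
K*P => K*P*P   [K ::= K * P]
K*P*P => P*P*P   [K ::= P]
P*P*P => (E)*P*P   [P ::= ( E )]
(E)*P*P => (K)*P*P   [E ::= K]
(K)*P*P => (P)*P*P   [K ::= P]
(P)*P*P => (a)*P*P   [P ::= a]
(a)*P*P => (a)*a*P   [P ::= a]
(a)*a*P => (a)*a*a   [P ::= a]

E => K => K*P => K*P*P => P*P*P => (E)*P*P => (K)*P*P => (P)*P*P => (a)*P*P => (a)*a*P => (a)*a*a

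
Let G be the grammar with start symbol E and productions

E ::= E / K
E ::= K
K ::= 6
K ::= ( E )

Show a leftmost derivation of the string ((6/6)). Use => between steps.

E => K => (E) => (K) => ((E)) => ((E/K)) => ((K/K)) => ((6/K)) => ((6/6))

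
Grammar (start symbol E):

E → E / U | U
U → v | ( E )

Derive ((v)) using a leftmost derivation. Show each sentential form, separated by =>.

E => U   [E → U]
U => (E)   [U → ( E )]
(E) => (U)   [E → U]
(U) => ((E))   [U → ( E )]
((E)) => ((U))   [E → U]
((U)) => ((v))   [U → v]

E => U => (E) => (U) => ((E)) => ((U)) => ((v))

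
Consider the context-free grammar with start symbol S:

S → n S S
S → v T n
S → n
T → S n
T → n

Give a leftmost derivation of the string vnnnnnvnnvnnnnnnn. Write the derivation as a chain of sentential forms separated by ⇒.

S ⇒ vTn   [S → v T n]
vTn ⇒ vSnn   [T → S n]
vSnn ⇒ vnSSnn   [S → n S S]
vnSSnn ⇒ vnnSnn   [S → n]
vnnSnn ⇒ vnnnSSnn   [S → n S S]
vnnnSSnn ⇒ vnnnnSSSnn   [S → n S S]
vnnnnSSSnn ⇒ vnnnnnSSSSnn   [S → n S S]
vnnnnnSSSSnn ⇒ vnnnnnvTnSSSnn   [S → v T n]
vnnnnnvTnSSSnn ⇒ vnnnnnvnnSSSnn   [T → n]
vnnnnnvnnSSSnn ⇒ vnnnnnvnnvTnSSnn   [S → v T n]
vnnnnnvnnvTnSSnn ⇒ vnnnnnvnnvSnnSSnn   [T → S n]
vnnnnnvnnvSnnSSnn ⇒ vnnnnnvnnvnnnSSnn   [S → n]
vnnnnnvnnvnnnSSnn ⇒ vnnnnnvnnvnnnnSnn   [S → n]
vnnnnnvnnvnnnnSnn ⇒ vnnnnnvnnvnnnnnnn   [S → n]

S ⇒ vTn ⇒ vSnn ⇒ vnSSnn ⇒ vnnSnn ⇒ vnnnSSnn ⇒ vnnnnSSSnn ⇒ vnnnnnSSSSnn ⇒ vnnnnnvTnSSSnn ⇒ vnnnnnvnnSSSnn ⇒ vnnnnnvnnvTnSSnn ⇒ vnnnnnvnnvSnnSSnn ⇒ vnnnnnvnnvnnnSSnn ⇒ vnnnnnvnnvnnnnSnn ⇒ vnnnnnvnnvnnnnnnn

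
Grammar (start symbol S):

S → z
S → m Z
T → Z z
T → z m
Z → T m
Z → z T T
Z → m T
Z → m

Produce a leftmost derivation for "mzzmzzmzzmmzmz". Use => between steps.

S => mZ   [S → m Z]
mZ => mzTT   [Z → z T T]
mzTT => mzZzT   [T → Z z]
mzZzT => mzzTTzT   [Z → z T T]
mzzTTzT => mzzZzTzT   [T → Z z]
mzzZzTzT => mzzmzTzT   [Z → m]
mzzmzTzT => mzzmzzmzT   [T → z m]
mzzmzzmzT => mzzmzzmzZz   [T → Z z]
mzzmzzmzZz => mzzmzzmzTmz   [Z → T m]
mzzmzzmzTmz => mzzmzzmzZzmz   [T → Z z]
mzzmzzmzZzmz => mzzmzzmzTmzmz   [Z → T m]
mzzmzzmzTmzmz => mzzmzzmzzmmzmz   [T → z m]

S => mZ => mzTT => mzZzT => mzzTTzT => mzzZzTzT => mzzmzTzT => mzzmzzmzT => mzzmzzmzZz => mzzmzzmzTmz => mzzmzzmzZzmz => mzzmzzmzTmzmz => mzzmzzmzzmmzmz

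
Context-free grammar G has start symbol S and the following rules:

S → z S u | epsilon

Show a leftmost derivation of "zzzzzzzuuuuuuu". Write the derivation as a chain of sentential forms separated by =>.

S => zSu   [S → z S u]
zSu => zzSuu   [S → z S u]
zzSuu => zzzSuuu   [S → z S u]
zzzSuuu => zzzzSuuuu   [S → z S u]
zzzzSuuuu => zzzzzSuuuuu   [S → z S u]
zzzzzSuuuuu => zzzzzzSuuuuuu   [S → z S u]
zzzzzzSuuuuuu => zzzzzzzSuuuuuuu   [S → z S u]
zzzzzzzSuuuuuuu => zzzzzzzuuuuuuu   [S → epsilon]

S => zSu => zzSuu => zzzSuuu => zzzzSuuuu => zzzzzSuuuuu => zzzzzzSuuuuuu => zzzzzzzSuuuuuuu => zzzzzzzuuuuuuu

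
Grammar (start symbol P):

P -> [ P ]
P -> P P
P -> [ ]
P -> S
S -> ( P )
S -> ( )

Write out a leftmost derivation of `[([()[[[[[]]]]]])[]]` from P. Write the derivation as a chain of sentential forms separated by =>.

P=>[P]=>[PP]=>[SP]=>[(P)P]=>[([P])P]=>[([PP])P]=>[([SP])P]=>[([()P])P]=>[([()[P]])P]=>[([()[[P]]])P]=>[([()[[[P]]]])P]=>[([()[[[[P]]]]])P]=>[([()[[[[[]]]]]])P]=>[([()[[[[[]]]]]])[]]

P => [P]   [P -> [ P ]]
[P] => [PP]   [P -> P P]
[PP] => [SP]   [P -> S]
[SP] => [(P)P]   [S -> ( P )]
[(P)P] => [([P])P]   [P -> [ P ]]
[([P])P] => [([PP])P]   [P -> P P]
[([PP])P] => [([SP])P]   [P -> S]
[([SP])P] => [([()P])P]   [S -> ( )]
[([()P])P] => [([()[P]])P]   [P -> [ P ]]
[([()[P]])P] => [([()[[P]]])P]   [P -> [ P ]]
[([()[[P]]])P] => [([()[[[P]]]])P]   [P -> [ P ]]
[([()[[[P]]]])P] => [([()[[[[P]]]]])P]   [P -> [ P ]]
[([()[[[[P]]]]])P] => [([()[[[[[]]]]]])P]   [P -> [ ]]
[([()[[[[[]]]]]])P] => [([()[[[[[]]]]]])[]]   [P -> [ ]]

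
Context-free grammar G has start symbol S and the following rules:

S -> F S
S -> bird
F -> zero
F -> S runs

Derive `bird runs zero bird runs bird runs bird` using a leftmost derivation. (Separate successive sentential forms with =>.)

S => F S => S runs S => F S runs S => S runs S runs S => bird runs S runs S => bird runs F S runs S => bird runs zero S runs S => bird runs zero F S runs S => bird runs zero S runs S runs S => bird runs zero bird runs S runs S => bird runs zero bird runs bird runs S => bird runs zero bird runs bird runs bird

S => F S   [S -> F S]
F S => S runs S   [F -> S runs]
S runs S => F S runs S   [S -> F S]
F S runs S => S runs S runs S   [F -> S runs]
S runs S runs S => bird runs S runs S   [S -> bird]
bird runs S runs S => bird runs F S runs S   [S -> F S]
bird runs F S runs S => bird runs zero S runs S   [F -> zero]
bird runs zero S runs S => bird runs zero F S runs S   [S -> F S]
bird runs zero F S runs S => bird runs zero S runs S runs S   [F -> S runs]
bird runs zero S runs S runs S => bird runs zero bird runs S runs S   [S -> bird]
bird runs zero bird runs S runs S => bird runs zero bird runs bird runs S   [S -> bird]
bird runs zero bird runs bird runs S => bird runs zero bird runs bird runs bird   [S -> bird]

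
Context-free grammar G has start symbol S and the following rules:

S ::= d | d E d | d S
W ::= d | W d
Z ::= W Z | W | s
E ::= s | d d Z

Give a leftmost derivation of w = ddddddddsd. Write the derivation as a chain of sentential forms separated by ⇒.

S⇒dS⇒ddS⇒dddEd⇒dddddZd⇒dddddWZd⇒dddddWdZd⇒dddddWddZd⇒ddddddddZd⇒ddddddddsd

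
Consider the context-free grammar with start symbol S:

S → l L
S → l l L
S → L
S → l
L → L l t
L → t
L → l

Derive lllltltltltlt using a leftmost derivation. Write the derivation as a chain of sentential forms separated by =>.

S=>llL=>llLlt=>llLltlt=>llLltltlt=>llLltltltlt=>llLltltltltlt=>lllltltltltlt

S => llL   [S → l l L]
llL => llLlt   [L → L l t]
llLlt => llLltlt   [L → L l t]
llLltlt => llLltltlt   [L → L l t]
llLltltlt => llLltltltlt   [L → L l t]
llLltltltlt => llLltltltltlt   [L → L l t]
llLltltltltlt => lllltltltltlt   [L → l]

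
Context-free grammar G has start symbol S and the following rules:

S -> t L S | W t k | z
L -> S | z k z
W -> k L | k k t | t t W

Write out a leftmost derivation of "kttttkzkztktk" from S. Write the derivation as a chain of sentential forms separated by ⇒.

S⇒Wtk⇒kLtk⇒kStk⇒kWtktk⇒kttWtktk⇒kttttWtktk⇒kttttkLtktk⇒kttttkzkztktk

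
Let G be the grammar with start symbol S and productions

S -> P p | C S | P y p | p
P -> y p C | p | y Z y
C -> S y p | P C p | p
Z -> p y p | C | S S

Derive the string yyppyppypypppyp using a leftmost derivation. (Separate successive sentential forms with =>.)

S => Pp   [S -> P p]
Pp => yZyp   [P -> y Z y]
yZyp => yCyp   [Z -> C]
yCyp => yPCpyp   [C -> P C p]
yPCpyp => yypCCpyp   [P -> y p C]
yypCCpyp => yypSypCpyp   [C -> S y p]
yypSypCpyp => yypCSypCpyp   [S -> C S]
yypCSypCpyp => yyppSypCpyp   [C -> p]
yyppSypCpyp => yyppPypypCpyp   [S -> P y p]
yyppPypypCpyp => yyppypCypypCpyp   [P -> y p C]
yyppypCypypCpyp => yyppyppypypCpyp   [C -> p]
yyppyppypypCpyp => yyppyppypypppyp   [C -> p]

S => Pp => yZyp => yCyp => yPCpyp => yypCCpyp => yypSypCpyp => yypCSypCpyp => yyppSypCpyp => yyppPypypCpyp => yyppypCypypCpyp => yyppyppypypCpyp => yyppyppypypppyp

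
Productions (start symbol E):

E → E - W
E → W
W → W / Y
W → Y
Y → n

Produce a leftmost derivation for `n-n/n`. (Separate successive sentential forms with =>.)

E => E-W => W-W => Y-W => n-W => n-W/Y => n-Y/Y => n-n/Y => n-n/n

E => E-W   [E → E - W]
E-W => W-W   [E → W]
W-W => Y-W   [W → Y]
Y-W => n-W   [Y → n]
n-W => n-W/Y   [W → W / Y]
n-W/Y => n-Y/Y   [W → Y]
n-Y/Y => n-n/Y   [Y → n]
n-n/Y => n-n/n   [Y → n]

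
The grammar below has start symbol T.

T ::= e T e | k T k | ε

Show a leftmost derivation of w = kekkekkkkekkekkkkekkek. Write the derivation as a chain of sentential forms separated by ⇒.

T ⇒ kTk   [T ::= k T k]
kTk ⇒ keTek   [T ::= e T e]
keTek ⇒ kekTkek   [T ::= k T k]
kekTkek ⇒ kekkTkkek   [T ::= k T k]
kekkTkkek ⇒ kekkeTekkek   [T ::= e T e]
kekkeTekkek ⇒ kekkekTkekkek   [T ::= k T k]
kekkekTkekkek ⇒ kekkekkTkkekkek   [T ::= k T k]
kekkekkTkkekkek ⇒ kekkekkkTkkkekkek   [T ::= k T k]
kekkekkkTkkkekkek ⇒ kekkekkkkTkkkkekkek   [T ::= k T k]
kekkekkkkTkkkkekkek ⇒ kekkekkkkeTekkkkekkek   [T ::= e T e]
kekkekkkkeTekkkkekkek ⇒ kekkekkkkekTkekkkkekkek   [T ::= k T k]
kekkekkkkekTkekkkkekkek ⇒ kekkekkkkekkekkkkekkek   [T ::= ε]

T⇒kTk⇒keTek⇒kekTkek⇒kekkTkkek⇒kekkeTekkek⇒kekkekTkekkek⇒kekkekkTkkekkek⇒kekkekkkTkkkekkek⇒kekkekkkkTkkkkekkek⇒kekkekkkkeTekkkkekkek⇒kekkekkkkekTkekkkkekkek⇒kekkekkkkekkekkkkekkek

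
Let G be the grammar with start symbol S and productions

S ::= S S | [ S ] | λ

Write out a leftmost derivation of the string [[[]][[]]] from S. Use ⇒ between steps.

S ⇒ SS ⇒ [S]S ⇒ [SS]S ⇒ [SSS]S ⇒ [[S]SS]S ⇒ [[[S]]SS]S ⇒ [[[]]SS]S ⇒ [[[]][S]S]S ⇒ [[[]][[S]]S]S ⇒ [[[]][[]]S]S ⇒ [[[]][[]]]S ⇒ [[[]][[]]]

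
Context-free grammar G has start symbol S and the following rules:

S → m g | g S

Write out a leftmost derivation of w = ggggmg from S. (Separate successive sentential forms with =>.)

S=>gS=>ggS=>gggS=>ggggS=>ggggmg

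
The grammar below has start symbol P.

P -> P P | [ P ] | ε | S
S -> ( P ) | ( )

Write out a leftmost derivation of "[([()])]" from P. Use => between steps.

P=>[P]=>[PP]=>[SP]=>[(P)P]=>[([P])P]=>[([PP])P]=>[([SP])P]=>[([()P])P]=>[([()])P]=>[([()])]

P => [P]   [P -> [ P ]]
[P] => [PP]   [P -> P P]
[PP] => [SP]   [P -> S]
[SP] => [(P)P]   [S -> ( P )]
[(P)P] => [([P])P]   [P -> [ P ]]
[([P])P] => [([PP])P]   [P -> P P]
[([PP])P] => [([SP])P]   [P -> S]
[([SP])P] => [([()P])P]   [S -> ( )]
[([()P])P] => [([()])P]   [P -> ε]
[([()])P] => [([()])]   [P -> ε]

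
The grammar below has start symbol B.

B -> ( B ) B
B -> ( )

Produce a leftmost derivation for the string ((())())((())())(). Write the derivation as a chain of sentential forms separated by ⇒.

B ⇒ (B)B   [B -> ( B ) B]
(B)B ⇒ ((B)B)B   [B -> ( B ) B]
((B)B)B ⇒ ((())B)B   [B -> ( )]
((())B)B ⇒ ((())())B   [B -> ( )]
((())())B ⇒ ((())())(B)B   [B -> ( B ) B]
((())())(B)B ⇒ ((())())((B)B)B   [B -> ( B ) B]
((())())((B)B)B ⇒ ((())())((())B)B   [B -> ( )]
((())())((())B)B ⇒ ((())())((())())B   [B -> ( )]
((())())((())())B ⇒ ((())())((())())()   [B -> ( )]

B⇒(B)B⇒((B)B)B⇒((())B)B⇒((())())B⇒((())())(B)B⇒((())())((B)B)B⇒((())())((())B)B⇒((())())((())())B⇒((())())((())())()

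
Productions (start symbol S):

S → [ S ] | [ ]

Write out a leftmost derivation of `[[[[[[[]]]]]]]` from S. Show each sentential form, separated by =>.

S => [S] => [[S]] => [[[S]]] => [[[[S]]]] => [[[[[S]]]]] => [[[[[[S]]]]]] => [[[[[[[]]]]]]]

S => [S]   [S → [ S ]]
[S] => [[S]]   [S → [ S ]]
[[S]] => [[[S]]]   [S → [ S ]]
[[[S]]] => [[[[S]]]]   [S → [ S ]]
[[[[S]]]] => [[[[[S]]]]]   [S → [ S ]]
[[[[[S]]]]] => [[[[[[S]]]]]]   [S → [ S ]]
[[[[[[S]]]]]] => [[[[[[[]]]]]]]   [S → [ ]]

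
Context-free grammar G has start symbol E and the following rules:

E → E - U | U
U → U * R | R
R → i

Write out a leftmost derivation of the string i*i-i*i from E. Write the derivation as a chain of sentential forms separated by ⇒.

E⇒E-U⇒U-U⇒U*R-U⇒R*R-U⇒i*R-U⇒i*i-U⇒i*i-U*R⇒i*i-R*R⇒i*i-i*R⇒i*i-i*i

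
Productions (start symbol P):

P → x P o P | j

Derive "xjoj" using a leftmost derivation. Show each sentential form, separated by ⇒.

P ⇒ xPoP ⇒ xjoP ⇒ xjoj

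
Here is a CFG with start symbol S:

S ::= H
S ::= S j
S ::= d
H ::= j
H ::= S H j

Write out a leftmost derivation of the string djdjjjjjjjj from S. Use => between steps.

S => Sj => Sjj => Hjj => SHjjj => HHjjj => SHjHjjj => SjHjHjjj => djHjHjjj => djSHjjHjjj => djSjHjjHjjj => djdjHjjHjjj => djdjjjjHjjj => djdjjjjjjjj

S => Sj   [S ::= S j]
Sj => Sjj   [S ::= S j]
Sjj => Hjj   [S ::= H]
Hjj => SHjjj   [H ::= S H j]
SHjjj => HHjjj   [S ::= H]
HHjjj => SHjHjjj   [H ::= S H j]
SHjHjjj => SjHjHjjj   [S ::= S j]
SjHjHjjj => djHjHjjj   [S ::= d]
djHjHjjj => djSHjjHjjj   [H ::= S H j]
djSHjjHjjj => djSjHjjHjjj   [S ::= S j]
djSjHjjHjjj => djdjHjjHjjj   [S ::= d]
djdjHjjHjjj => djdjjjjHjjj   [H ::= j]
djdjjjjHjjj => djdjjjjjjjj   [H ::= j]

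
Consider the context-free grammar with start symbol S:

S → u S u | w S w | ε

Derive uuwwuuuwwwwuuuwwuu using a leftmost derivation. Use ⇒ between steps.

S⇒uSu⇒uuSuu⇒uuwSwuu⇒uuwwSwwuu⇒uuwwuSuwwuu⇒uuwwuuSuuwwuu⇒uuwwuuuSuuuwwuu⇒uuwwuuuwSwuuuwwuu⇒uuwwuuuwwSwwuuuwwuu⇒uuwwuuuwwwwuuuwwuu

S ⇒ uSu   [S → u S u]
uSu ⇒ uuSuu   [S → u S u]
uuSuu ⇒ uuwSwuu   [S → w S w]
uuwSwuu ⇒ uuwwSwwuu   [S → w S w]
uuwwSwwuu ⇒ uuwwuSuwwuu   [S → u S u]
uuwwuSuwwuu ⇒ uuwwuuSuuwwuu   [S → u S u]
uuwwuuSuuwwuu ⇒ uuwwuuuSuuuwwuu   [S → u S u]
uuwwuuuSuuuwwuu ⇒ uuwwuuuwSwuuuwwuu   [S → w S w]
uuwwuuuwSwuuuwwuu ⇒ uuwwuuuwwSwwuuuwwuu   [S → w S w]
uuwwuuuwwSwwuuuwwuu ⇒ uuwwuuuwwwwuuuwwuu   [S → ε]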